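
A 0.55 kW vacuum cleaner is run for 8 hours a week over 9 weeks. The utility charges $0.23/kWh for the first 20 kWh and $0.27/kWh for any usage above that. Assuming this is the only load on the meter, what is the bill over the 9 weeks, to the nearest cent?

$9.89

Runtime = 8 h/week × 9 weeks = 72 h
Energy = 0.55 kW × 72 h = 39.6 kWh
Tier 1 (0–20 kWh): 20 × $0.23 = $4.6
Above 20 kWh: 19.6 × $0.27 = $5.292
Bill = $9.89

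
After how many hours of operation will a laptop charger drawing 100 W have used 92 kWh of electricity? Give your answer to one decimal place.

Hours = 92 kWh ÷ 0.1 kW = 920.0 h

920.0 h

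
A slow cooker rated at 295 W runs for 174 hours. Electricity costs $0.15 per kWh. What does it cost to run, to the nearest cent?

Energy = 0.295 kW × 174 h = 51.33 kWh
Cost = 51.33 kWh × $0.15/kWh = $7.70

$7.70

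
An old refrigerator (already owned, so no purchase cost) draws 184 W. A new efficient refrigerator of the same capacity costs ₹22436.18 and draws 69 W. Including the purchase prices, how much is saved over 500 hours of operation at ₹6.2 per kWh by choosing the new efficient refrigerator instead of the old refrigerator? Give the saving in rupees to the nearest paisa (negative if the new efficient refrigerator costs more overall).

old refrigerator: ₹0.00 + (184/1000) kW × 500 h × ₹6.2 = ₹0.00 + ₹570.4 = ₹570.4
new efficient refrigerator: ₹22436.18 + (69/1000) kW × 500 h × ₹6.2 = ₹22436.18 + ₹213.9 = ₹22650.08
Saving = ₹570.4 − ₹22650.08 = −₹22079.68

-₹22079.68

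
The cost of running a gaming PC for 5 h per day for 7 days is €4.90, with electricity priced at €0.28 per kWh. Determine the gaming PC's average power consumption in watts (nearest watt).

500 W

Energy = €4.90 ÷ €0.28/kWh = 17.5 kWh
Runtime = 5 h/day × 7 days = 35 h
Power = 17.5 kWh ÷ 35 h = 0.5 kW = 500 W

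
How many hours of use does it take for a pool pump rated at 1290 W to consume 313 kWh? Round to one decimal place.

Hours = 313 kWh ÷ 1.29 kW = 242.6 h

242.6 h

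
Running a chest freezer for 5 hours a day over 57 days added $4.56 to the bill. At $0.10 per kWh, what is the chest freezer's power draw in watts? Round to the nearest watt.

Energy = $4.56 ÷ $0.10/kWh = 45.6 kWh
Runtime = 5 h/day × 57 days = 285 h
Power = 45.6 kWh ÷ 285 h = 0.16 kW = 160 W

160 W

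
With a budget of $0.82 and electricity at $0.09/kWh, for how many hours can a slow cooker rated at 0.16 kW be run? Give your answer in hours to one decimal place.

56.9 h

Energy available = $0.82 ÷ $0.09/kWh = 9.1111 kWh
Hours = 9.1111 kWh ÷ 0.16 kW = 56.9 h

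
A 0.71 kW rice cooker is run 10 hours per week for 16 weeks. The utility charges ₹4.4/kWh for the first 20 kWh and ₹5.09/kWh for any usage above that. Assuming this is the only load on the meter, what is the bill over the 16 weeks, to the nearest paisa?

Runtime = 10 h/week × 16 weeks = 160 h
Energy = 0.71 kW × 160 h = 113.6 kWh
Tier 1 (0–20 kWh): 20 × ₹4.4 = ₹88
Above 20 kWh: 93.6 × ₹5.09 = ₹476.424
Bill = ₹564.42

₹564.42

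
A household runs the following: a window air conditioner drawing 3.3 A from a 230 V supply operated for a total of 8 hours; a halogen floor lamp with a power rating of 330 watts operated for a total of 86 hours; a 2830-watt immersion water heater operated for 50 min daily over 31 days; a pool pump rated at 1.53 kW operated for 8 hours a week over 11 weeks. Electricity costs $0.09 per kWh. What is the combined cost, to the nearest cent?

$21.80

window air conditioner: Power = 3.3 A × 230 V = 759 W = 0.759 kW
window air conditioner: 0.759 kW × 8 h = 6.072 kWh
halogen floor lamp: 0.33 kW × 86 h = 28.38 kWh
immersion water heater: Runtime = 50 min × 31 = 1550 min = 25.833333… h
immersion water heater: 2.83 kW × 25.833333… h = 73.108333… kWh
pool pump: Runtime = 8 h/week × 11 weeks = 88 h
pool pump: 1.53 kW × 88 h = 134.64 kWh
Total energy = 242.200333… kWh
Cost = 242.200333… × $0.09 = $21.80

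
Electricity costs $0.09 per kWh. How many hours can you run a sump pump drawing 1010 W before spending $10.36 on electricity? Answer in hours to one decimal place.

Energy available = $10.36 ÷ $0.09/kWh = 115.1111 kWh
Hours = 115.1111 kWh ÷ 1.01 kW = 114.0 h

114.0 h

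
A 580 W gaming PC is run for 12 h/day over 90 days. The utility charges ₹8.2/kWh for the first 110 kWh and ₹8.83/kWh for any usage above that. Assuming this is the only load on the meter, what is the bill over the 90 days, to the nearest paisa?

₹5461.81

Runtime = 12 h/day × 90 days = 1080 h
Energy = 0.58 kW × 1080 h = 626.4 kWh
Tier 1 (0–110 kWh): 110 × ₹8.2 = ₹902
Above 110 kWh: 516.4 × ₹8.83 = ₹4559.812
Bill = ₹5461.81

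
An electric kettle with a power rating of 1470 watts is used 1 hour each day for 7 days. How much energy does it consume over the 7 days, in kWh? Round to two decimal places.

10.29 kWh

Runtime = 1 h/day × 7 days = 7 h
Energy = 1.47 kW × 7 h = 10.29 kWh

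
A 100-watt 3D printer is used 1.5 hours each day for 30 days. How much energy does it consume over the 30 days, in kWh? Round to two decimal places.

Runtime = 1.5 h/day × 30 days = 45 h
Energy = 0.1 kW × 45 h = 4.5 kWh

4.50 kWh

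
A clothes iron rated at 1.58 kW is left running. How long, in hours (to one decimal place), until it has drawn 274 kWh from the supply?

173.4 h

Hours = 274 kWh ÷ 1.58 kW = 173.4 h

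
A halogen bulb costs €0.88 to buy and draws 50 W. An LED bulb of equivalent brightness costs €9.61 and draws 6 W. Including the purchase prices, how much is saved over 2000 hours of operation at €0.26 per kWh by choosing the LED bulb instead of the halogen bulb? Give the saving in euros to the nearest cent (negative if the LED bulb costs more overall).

halogen bulb: €0.88 + (50/1000) kW × 2000 h × €0.26 = €0.88 + €26 = €26.88
LED bulb: €9.61 + (6/1000) kW × 2000 h × €0.26 = €9.61 + €3.12 = €12.73
Saving = €26.88 − €12.73 = €14.15

€14.15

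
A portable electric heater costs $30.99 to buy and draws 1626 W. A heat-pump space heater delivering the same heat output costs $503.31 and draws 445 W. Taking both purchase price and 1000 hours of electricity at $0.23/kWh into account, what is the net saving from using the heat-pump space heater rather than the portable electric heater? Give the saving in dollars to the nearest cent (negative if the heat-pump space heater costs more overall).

portable electric heater: $30.99 + (1626/1000) kW × 1000 h × $0.23 = $30.99 + $373.98 = $404.97
heat-pump space heater: $503.31 + (445/1000) kW × 1000 h × $0.23 = $503.31 + $102.35 = $605.66
Saving = $404.97 − $605.66 = −$200.69

-$200.69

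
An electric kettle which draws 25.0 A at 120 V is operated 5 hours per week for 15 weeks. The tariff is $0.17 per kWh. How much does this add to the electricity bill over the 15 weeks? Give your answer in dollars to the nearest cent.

Power = 25.0 A × 120 V = 3000 W = 3 kW
Runtime = 5 h/week × 15 weeks = 75 h
Energy = 3 kW × 75 h = 225 kWh
Cost = 225 kWh × $0.17/kWh = $38.25

$38.25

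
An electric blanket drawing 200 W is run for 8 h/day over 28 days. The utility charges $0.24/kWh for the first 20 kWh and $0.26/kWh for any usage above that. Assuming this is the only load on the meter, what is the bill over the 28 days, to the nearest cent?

Runtime = 8 h/day × 28 days = 224 h
Energy = 0.2 kW × 224 h = 44.8 kWh
Tier 1 (0–20 kWh): 20 × $0.24 = $4.8
Above 20 kWh: 24.8 × $0.26 = $6.448
Bill = $11.25

$11.25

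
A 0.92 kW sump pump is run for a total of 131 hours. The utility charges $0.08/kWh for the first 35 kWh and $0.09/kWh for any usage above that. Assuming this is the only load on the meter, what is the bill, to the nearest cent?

Energy = 0.92 kW × 131 h = 120.52 kWh
Tier 1 (0–35 kWh): 35 × $0.08 = $2.8
Above 35 kWh: 85.52 × $0.09 = $7.6968
Bill = $10.50

$10.50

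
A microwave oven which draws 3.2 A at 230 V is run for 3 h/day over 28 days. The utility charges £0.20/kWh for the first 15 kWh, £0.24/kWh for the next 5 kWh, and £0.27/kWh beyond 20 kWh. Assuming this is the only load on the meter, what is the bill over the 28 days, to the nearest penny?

Power = 3.2 A × 230 V = 736 W = 0.736 kW
Runtime = 3 h/day × 28 days = 84 h
Energy = 0.736 kW × 84 h = 61.824 kWh
Tier 1 (0–15 kWh): 15 × £0.20 = £3
Tier 2 (15–20 kWh): 5 × £0.24 = £1.2
Above 20 kWh: 41.824 × £0.27 = £11.29248
Bill = £15.49

£15.49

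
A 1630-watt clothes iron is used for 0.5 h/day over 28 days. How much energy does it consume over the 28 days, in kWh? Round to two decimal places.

22.82 kWh

Runtime = 0.5 h/day × 28 days = 14 h
Energy = 1.63 kW × 14 h = 22.82 kWh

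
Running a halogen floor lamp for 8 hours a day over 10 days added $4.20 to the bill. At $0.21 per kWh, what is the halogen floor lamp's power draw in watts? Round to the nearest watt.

Energy = $4.20 ÷ $0.21/kWh = 20 kWh
Runtime = 8 h/day × 10 days = 80 h
Power = 20 kWh ÷ 80 h = 0.25 kW = 250 W

250 W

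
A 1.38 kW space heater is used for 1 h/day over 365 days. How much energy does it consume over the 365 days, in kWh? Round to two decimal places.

503.70 kWh

Runtime = 1 h/day × 365 days = 365 h
Energy = 1.38 kW × 365 h = 503.7 kWh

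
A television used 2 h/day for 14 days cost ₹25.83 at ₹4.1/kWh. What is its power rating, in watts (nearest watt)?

Energy = ₹25.83 ÷ ₹4.1/kWh = 6.3 kWh
Runtime = 2 h/day × 14 days = 28 h
Power = 6.3 kWh ÷ 28 h = 0.225 kW = 225 W

225 W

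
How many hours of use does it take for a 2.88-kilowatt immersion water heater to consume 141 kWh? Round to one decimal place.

Hours = 141 kWh ÷ 2.88 kW = 49.0 h

49.0 h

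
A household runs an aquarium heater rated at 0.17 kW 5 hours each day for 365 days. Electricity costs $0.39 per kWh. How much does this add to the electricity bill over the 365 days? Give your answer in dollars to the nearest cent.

Runtime = 5 h/day × 365 days = 1825 h
Energy = 0.17 kW × 1825 h = 310.25 kWh
Cost = 310.25 kWh × $0.39/kWh = $121.00

$121.00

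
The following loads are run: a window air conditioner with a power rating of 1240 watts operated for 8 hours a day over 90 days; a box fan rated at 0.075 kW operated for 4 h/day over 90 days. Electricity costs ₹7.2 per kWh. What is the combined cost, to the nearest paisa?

window air conditioner: Runtime = 8 h/day × 90 days = 720 h
window air conditioner: 1.24 kW × 720 h = 892.8 kWh
box fan: Runtime = 4 h/day × 90 days = 360 h
box fan: 0.075 kW × 360 h = 27 kWh
Total energy = 919.8 kWh
Cost = 919.8 × ₹7.2 = ₹6622.56

₹6622.56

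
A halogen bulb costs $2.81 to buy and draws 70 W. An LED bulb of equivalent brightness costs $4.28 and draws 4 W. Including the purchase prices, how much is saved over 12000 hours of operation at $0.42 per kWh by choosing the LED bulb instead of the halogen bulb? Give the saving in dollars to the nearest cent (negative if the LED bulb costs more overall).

$331.17

halogen bulb: $2.81 + (70/1000) kW × 12000 h × $0.42 = $2.81 + $352.8 = $355.61
LED bulb: $4.28 + (4/1000) kW × 12000 h × $0.42 = $4.28 + $20.16 = $24.44
Saving = $355.61 − $24.44 = $331.17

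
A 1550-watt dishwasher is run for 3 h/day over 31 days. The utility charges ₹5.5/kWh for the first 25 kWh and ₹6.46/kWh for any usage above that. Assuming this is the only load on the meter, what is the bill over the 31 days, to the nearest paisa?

₹907.21

Runtime = 3 h/day × 31 days = 93 h
Energy = 1.55 kW × 93 h = 144.15 kWh
Tier 1 (0–25 kWh): 25 × ₹5.5 = ₹137.5
Above 25 kWh: 119.15 × ₹6.46 = ₹769.709
Bill = ₹907.21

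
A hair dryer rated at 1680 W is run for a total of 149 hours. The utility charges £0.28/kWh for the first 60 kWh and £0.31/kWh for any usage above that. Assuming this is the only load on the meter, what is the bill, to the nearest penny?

£75.80

Energy = 1.68 kW × 149 h = 250.32 kWh
Tier 1 (0–60 kWh): 60 × £0.28 = £16.8
Above 60 kWh: 190.32 × £0.31 = £58.9992
Bill = £75.80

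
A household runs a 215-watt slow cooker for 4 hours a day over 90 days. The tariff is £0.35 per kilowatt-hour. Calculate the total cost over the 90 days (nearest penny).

Runtime = 4 h/day × 90 days = 360 h
Energy = 0.215 kW × 360 h = 77.4 kWh
Cost = 77.4 kWh × £0.35/kWh = £27.09

£27.09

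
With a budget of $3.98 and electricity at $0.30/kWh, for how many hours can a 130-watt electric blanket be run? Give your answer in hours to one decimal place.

102.1 h

Energy available = $3.98 ÷ $0.30/kWh = 13.2667 kWh
Hours = 13.2667 kWh ÷ 0.13 kW = 102.1 h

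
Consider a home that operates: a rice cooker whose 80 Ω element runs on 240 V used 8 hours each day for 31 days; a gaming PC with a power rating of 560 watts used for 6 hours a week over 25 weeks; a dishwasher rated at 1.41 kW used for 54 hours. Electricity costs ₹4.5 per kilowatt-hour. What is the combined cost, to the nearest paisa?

₹1524.15

rice cooker: Power = V²/R = 240²/80 = 720 W = 0.72 kW
rice cooker: Runtime = 8 h/day × 31 days = 248 h
rice cooker: 0.72 kW × 248 h = 178.56 kWh
gaming PC: Runtime = 6 h/week × 25 weeks = 150 h
gaming PC: 0.56 kW × 150 h = 84 kWh
dishwasher: 1.41 kW × 54 h = 76.14 kWh
Total energy = 338.7 kWh
Cost = 338.7 × ₹4.5 = ₹1524.15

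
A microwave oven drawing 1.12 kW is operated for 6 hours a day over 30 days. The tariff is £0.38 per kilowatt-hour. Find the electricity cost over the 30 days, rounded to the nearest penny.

Runtime = 6 h/day × 30 days = 180 h
Energy = 1.12 kW × 180 h = 201.6 kWh
Cost = 201.6 kWh × £0.38/kWh = £76.61

£76.61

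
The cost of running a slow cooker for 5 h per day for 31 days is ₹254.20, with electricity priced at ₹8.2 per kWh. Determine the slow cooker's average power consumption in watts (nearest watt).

Energy = ₹254.20 ÷ ₹8.2/kWh = 31 kWh
Runtime = 5 h/day × 31 days = 155 h
Power = 31 kWh ÷ 155 h = 0.2 kW = 200 W

200 W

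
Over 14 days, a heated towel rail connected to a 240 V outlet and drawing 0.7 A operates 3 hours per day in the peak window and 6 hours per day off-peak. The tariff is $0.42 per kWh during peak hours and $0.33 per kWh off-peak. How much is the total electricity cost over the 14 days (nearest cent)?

Power = 0.7 A × 240 V = 168 W = 0.168 kW
Peak energy = 0.168 kW × 3 h × 14 = 7.056 kWh
Off-peak energy = 0.168 kW × 6 h × 14 = 14.112 kWh
Cost = 7.056 × $0.42 + 14.112 × $0.33 = $2.96352 + $4.65696 = $7.62

$7.62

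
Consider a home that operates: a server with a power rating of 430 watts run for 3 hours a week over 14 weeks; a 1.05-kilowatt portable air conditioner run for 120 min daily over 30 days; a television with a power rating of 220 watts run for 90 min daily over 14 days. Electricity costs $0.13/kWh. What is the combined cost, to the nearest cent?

$11.14

server: Runtime = 3 h/week × 14 weeks = 42 h
server: 0.43 kW × 42 h = 18.06 kWh
portable air conditioner: Runtime = 120 min × 30 = 3600 min = 60 h
portable air conditioner: 1.05 kW × 60 h = 63 kWh
television: Runtime = 90 min × 14 = 1260 min = 21 h
television: 0.22 kW × 21 h = 4.62 kWh
Total energy = 85.68 kWh
Cost = 85.68 × $0.13 = $11.14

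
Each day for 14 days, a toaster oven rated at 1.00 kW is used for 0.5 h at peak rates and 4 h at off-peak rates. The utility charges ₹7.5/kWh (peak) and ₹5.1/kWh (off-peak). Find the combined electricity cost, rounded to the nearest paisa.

₹338.10

Peak energy = 1 kW × 0.5 h × 14 = 7 kWh
Off-peak energy = 1 kW × 4 h × 14 = 56 kWh
Cost = 7 × ₹7.5 + 56 × ₹5.1 = ₹52.5 + ₹285.6 = ₹338.10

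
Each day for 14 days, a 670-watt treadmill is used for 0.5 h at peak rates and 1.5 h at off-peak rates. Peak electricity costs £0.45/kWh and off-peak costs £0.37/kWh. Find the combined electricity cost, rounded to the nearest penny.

£7.32

Peak energy = 0.67 kW × 0.5 h × 14 = 4.69 kWh
Off-peak energy = 0.67 kW × 1.5 h × 14 = 14.07 kWh
Cost = 4.69 × £0.45 + 14.07 × £0.37 = £2.1105 + £5.2059 = £7.32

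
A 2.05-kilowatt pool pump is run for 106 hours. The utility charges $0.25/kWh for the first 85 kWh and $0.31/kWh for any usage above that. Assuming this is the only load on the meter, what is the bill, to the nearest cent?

Energy = 2.05 kW × 106 h = 217.3 kWh
Tier 1 (0–85 kWh): 85 × $0.25 = $21.25
Above 85 kWh: 132.3 × $0.31 = $41.013
Bill = $62.26

$62.26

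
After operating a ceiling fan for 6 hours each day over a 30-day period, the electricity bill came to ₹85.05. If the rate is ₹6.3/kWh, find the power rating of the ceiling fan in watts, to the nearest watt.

Energy = ₹85.05 ÷ ₹6.3/kWh = 13.5 kWh
Runtime = 6 h/day × 30 days = 180 h
Power = 13.5 kWh ÷ 180 h = 0.075 kW = 75 W

75 W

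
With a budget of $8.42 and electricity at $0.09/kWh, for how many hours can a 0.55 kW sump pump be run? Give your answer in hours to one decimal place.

170.1 h

Energy available = $8.42 ÷ $0.09/kWh = 93.5556 kWh
Hours = 93.5556 kWh ÷ 0.55 kW = 170.1 h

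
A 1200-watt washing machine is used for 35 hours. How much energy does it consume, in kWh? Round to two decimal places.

42.00 kWh

Energy = 1.2 kW × 35 h = 42 kWh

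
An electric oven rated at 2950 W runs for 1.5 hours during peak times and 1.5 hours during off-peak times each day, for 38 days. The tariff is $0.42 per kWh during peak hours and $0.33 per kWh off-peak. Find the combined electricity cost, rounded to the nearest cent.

$126.11

Peak energy = 2.95 kW × 1.5 h × 38 = 168.15 kWh
Off-peak energy = 2.95 kW × 1.5 h × 38 = 168.15 kWh
Cost = 168.15 × $0.42 + 168.15 × $0.33 = $70.623 + $55.4895 = $126.11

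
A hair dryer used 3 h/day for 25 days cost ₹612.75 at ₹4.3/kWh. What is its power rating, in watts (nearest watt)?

Energy = ₹612.75 ÷ ₹4.3/kWh = 142.5 kWh
Runtime = 3 h/day × 25 days = 75 h
Power = 142.5 kWh ÷ 75 h = 1.9 kW = 1900 W

1900 W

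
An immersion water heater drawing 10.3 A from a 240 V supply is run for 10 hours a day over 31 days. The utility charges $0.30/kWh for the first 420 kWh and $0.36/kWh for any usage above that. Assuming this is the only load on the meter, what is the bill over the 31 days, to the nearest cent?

$250.68

Power = 10.3 A × 240 V = 2472 W = 2.472 kW
Runtime = 10 h/day × 31 days = 310 h
Energy = 2.472 kW × 310 h = 766.32 kWh
Tier 1 (0–420 kWh): 420 × $0.30 = $126
Above 420 kWh: 346.32 × $0.36 = $124.6752
Bill = $250.68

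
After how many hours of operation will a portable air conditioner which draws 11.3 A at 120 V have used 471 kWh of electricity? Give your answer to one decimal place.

347.3 h

Power = 11.3 A × 120 V = 1356 W = 1.356 kW
Hours = 471 kWh ÷ 1.356 kW = 347.3 h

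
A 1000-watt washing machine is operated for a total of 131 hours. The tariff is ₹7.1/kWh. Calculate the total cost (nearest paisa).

Energy = 1 kW × 131 h = 131 kWh
Cost = 131 kWh × ₹7.1/kWh = ₹930.10

₹930.10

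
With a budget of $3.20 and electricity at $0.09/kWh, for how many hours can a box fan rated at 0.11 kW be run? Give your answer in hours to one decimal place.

Energy available = $3.20 ÷ $0.09/kWh = 35.5556 kWh
Hours = 35.5556 kWh ÷ 0.11 kW = 323.2 h

323.2 h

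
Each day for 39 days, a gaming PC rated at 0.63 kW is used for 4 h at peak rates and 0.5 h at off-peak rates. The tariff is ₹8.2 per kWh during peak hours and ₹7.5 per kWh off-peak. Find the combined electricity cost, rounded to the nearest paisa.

₹898.03

Peak energy = 0.63 kW × 4 h × 39 = 98.28 kWh
Off-peak energy = 0.63 kW × 0.5 h × 39 = 12.285 kWh
Cost = 98.28 × ₹8.2 + 12.285 × ₹7.5 = ₹805.896 + ₹92.1375 = ₹898.03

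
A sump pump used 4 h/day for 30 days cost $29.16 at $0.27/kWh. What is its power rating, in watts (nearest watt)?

Energy = $29.16 ÷ $0.27/kWh = 108 kWh
Runtime = 4 h/day × 30 days = 120 h
Power = 108 kWh ÷ 120 h = 0.9 kW = 900 W

900 W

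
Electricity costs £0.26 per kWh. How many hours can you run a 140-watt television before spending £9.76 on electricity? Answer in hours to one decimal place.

Energy available = £9.76 ÷ £0.26/kWh = 37.5385 kWh
Hours = 37.5385 kWh ÷ 0.14 kW = 268.1 h

268.1 h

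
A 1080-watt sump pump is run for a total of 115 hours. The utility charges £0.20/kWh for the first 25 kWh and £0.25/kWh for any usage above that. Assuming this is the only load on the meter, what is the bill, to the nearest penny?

£29.80

Energy = 1.08 kW × 115 h = 124.2 kWh
Tier 1 (0–25 kWh): 25 × £0.20 = £5
Above 25 kWh: 99.2 × £0.25 = £24.8
Bill = £29.80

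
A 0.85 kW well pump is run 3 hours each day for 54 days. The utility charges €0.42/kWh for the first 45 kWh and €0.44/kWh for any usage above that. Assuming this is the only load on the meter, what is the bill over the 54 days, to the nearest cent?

Runtime = 3 h/day × 54 days = 162 h
Energy = 0.85 kW × 162 h = 137.7 kWh
Tier 1 (0–45 kWh): 45 × €0.42 = €18.9
Above 45 kWh: 92.7 × €0.44 = €40.788
Bill = €59.69

€59.69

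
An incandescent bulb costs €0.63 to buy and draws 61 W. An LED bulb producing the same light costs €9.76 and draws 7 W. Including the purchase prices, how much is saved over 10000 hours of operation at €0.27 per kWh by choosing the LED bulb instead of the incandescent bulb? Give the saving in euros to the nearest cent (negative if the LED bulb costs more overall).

€136.67

incandescent bulb: €0.63 + (61/1000) kW × 10000 h × €0.27 = €0.63 + €164.7 = €165.33
LED bulb: €9.76 + (7/1000) kW × 10000 h × €0.27 = €9.76 + €18.9 = €28.66
Saving = €165.33 − €28.66 = €136.67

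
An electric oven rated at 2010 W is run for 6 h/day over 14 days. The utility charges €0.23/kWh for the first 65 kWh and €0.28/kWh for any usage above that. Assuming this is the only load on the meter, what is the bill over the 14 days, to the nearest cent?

Runtime = 6 h/day × 14 days = 84 h
Energy = 2.01 kW × 84 h = 168.84 kWh
Tier 1 (0–65 kWh): 65 × €0.23 = €14.95
Above 65 kWh: 103.84 × €0.28 = €29.0752
Bill = €44.03

€44.03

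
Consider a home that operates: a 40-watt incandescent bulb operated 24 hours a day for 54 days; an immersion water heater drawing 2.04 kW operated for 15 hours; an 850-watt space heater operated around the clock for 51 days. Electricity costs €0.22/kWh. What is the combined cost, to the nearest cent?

€247.02

incandescent bulb: Runtime = 24 h × 54 = 1296 h
incandescent bulb: 0.04 kW × 1296 h = 51.84 kWh
immersion water heater: 2.04 kW × 15 h = 30.6 kWh
space heater: Runtime = 24 h × 51 = 1224 h
space heater: 0.85 kW × 1224 h = 1040.4 kWh
Total energy = 1122.84 kWh
Cost = 1122.84 × €0.22 = €247.02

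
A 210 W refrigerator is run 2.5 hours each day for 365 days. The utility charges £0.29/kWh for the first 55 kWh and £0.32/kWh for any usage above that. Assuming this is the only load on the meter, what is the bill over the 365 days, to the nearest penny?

£59.67

Runtime = 2.5 h/day × 365 days = 912.5 h
Energy = 0.21 kW × 912.5 h = 191.625 kWh
Tier 1 (0–55 kWh): 55 × £0.29 = £15.95
Above 55 kWh: 136.625 × £0.32 = £43.72
Bill = £59.67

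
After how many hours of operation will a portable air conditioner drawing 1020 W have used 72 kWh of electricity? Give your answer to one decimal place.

Hours = 72 kWh ÷ 1.02 kW = 70.6 h

70.6 h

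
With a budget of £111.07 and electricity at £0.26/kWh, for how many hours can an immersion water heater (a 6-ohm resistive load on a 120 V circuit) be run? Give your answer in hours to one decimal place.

Power = V²/R = 120²/6 = 2400 W = 2.4 kW
Energy available = £111.07 ÷ £0.26/kWh = 427.1923 kWh
Hours = 427.1923 kWh ÷ 2.4 kW = 178.0 h

178.0 h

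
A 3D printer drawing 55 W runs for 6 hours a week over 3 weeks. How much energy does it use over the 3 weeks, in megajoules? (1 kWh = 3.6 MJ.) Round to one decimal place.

Runtime = 6 h/week × 3 weeks = 18 h
Energy = 0.055 kW × 18 h = 0.99 kWh
= 0.99 × 3.6 MJ = 3.6 MJ

3.6 MJ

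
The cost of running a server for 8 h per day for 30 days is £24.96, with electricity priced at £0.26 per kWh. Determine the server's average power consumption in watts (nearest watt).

Energy = £24.96 ÷ £0.26/kWh = 96 kWh
Runtime = 8 h/day × 30 days = 240 h
Power = 96 kWh ÷ 240 h = 0.4 kW = 400 W

400 W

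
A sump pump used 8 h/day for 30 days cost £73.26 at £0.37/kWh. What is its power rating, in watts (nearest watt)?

825 W

Energy = £73.26 ÷ £0.37/kWh = 198 kWh
Runtime = 8 h/day × 30 days = 240 h
Power = 198 kWh ÷ 240 h = 0.825 kW = 825 W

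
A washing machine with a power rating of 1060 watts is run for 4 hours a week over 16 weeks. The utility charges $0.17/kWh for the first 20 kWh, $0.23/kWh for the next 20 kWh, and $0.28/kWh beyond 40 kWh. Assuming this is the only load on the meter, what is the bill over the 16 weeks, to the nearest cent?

$15.80

Runtime = 4 h/week × 16 weeks = 64 h
Energy = 1.06 kW × 64 h = 67.84 kWh
Tier 1 (0–20 kWh): 20 × $0.17 = $3.4
Tier 2 (20–40 kWh): 20 × $0.23 = $4.6
Above 40 kWh: 27.84 × $0.28 = $7.7952
Bill = $15.80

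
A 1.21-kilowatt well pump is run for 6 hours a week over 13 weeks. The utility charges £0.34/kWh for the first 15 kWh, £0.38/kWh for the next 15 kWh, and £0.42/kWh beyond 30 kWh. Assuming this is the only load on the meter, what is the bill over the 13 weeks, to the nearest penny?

Runtime = 6 h/week × 13 weeks = 78 h
Energy = 1.21 kW × 78 h = 94.38 kWh
Tier 1 (0–15 kWh): 15 × £0.34 = £5.1
Tier 2 (15–30 kWh): 15 × £0.38 = £5.7
Above 30 kWh: 64.38 × £0.42 = £27.0396
Bill = £37.84

£37.84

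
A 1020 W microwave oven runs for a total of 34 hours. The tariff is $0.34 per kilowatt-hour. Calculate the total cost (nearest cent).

$11.79

Energy = 1.02 kW × 34 h = 34.68 kWh
Cost = 34.68 kWh × $0.34/kWh = $11.79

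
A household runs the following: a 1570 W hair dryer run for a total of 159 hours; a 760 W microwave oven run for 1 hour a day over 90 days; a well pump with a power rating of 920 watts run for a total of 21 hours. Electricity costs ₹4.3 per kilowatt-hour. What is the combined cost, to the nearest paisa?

₹1450.61

hair dryer: 1.57 kW × 159 h = 249.63 kWh
microwave oven: Runtime = 1 h/day × 90 days = 90 h
microwave oven: 0.76 kW × 90 h = 68.4 kWh
well pump: 0.92 kW × 21 h = 19.32 kWh
Total energy = 337.35 kWh
Cost = 337.35 × ₹4.3 = ₹1450.61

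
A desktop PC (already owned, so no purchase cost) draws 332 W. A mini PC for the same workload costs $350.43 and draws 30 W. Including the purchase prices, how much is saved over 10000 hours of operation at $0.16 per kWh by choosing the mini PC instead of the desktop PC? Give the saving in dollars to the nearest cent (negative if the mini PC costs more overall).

desktop PC: $0.00 + (332/1000) kW × 10000 h × $0.16 = $0.00 + $531.2 = $531.2
mini PC: $350.43 + (30/1000) kW × 10000 h × $0.16 = $350.43 + $48 = $398.43
Saving = $531.2 − $398.43 = $132.77

$132.77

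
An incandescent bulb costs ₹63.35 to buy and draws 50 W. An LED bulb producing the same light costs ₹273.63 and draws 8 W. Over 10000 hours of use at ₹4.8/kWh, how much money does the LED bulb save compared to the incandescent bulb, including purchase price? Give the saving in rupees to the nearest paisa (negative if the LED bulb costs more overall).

₹1805.72

incandescent bulb: ₹63.35 + (50/1000) kW × 10000 h × ₹4.8 = ₹63.35 + ₹2400 = ₹2463.35
LED bulb: ₹273.63 + (8/1000) kW × 10000 h × ₹4.8 = ₹273.63 + ₹384 = ₹657.63
Saving = ₹2463.35 − ₹657.63 = ₹1805.72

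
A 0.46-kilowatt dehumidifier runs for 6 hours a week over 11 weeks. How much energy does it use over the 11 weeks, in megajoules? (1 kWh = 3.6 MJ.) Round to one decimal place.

Runtime = 6 h/week × 11 weeks = 66 h
Energy = 0.46 kW × 66 h = 30.36 kWh
= 30.36 × 3.6 MJ = 109.3 MJ

109.3 MJ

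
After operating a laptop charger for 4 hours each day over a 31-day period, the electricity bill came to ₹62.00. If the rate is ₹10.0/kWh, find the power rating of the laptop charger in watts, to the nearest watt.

Energy = ₹62.00 ÷ ₹10.0/kWh = 6.2 kWh
Runtime = 4 h/day × 31 days = 124 h
Power = 6.2 kWh ÷ 124 h = 0.05 kW = 50 W

50 W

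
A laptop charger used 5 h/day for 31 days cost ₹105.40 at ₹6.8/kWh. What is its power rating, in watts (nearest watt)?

100 W

Energy = ₹105.40 ÷ ₹6.8/kWh = 15.5 kWh
Runtime = 5 h/day × 31 days = 155 h
Power = 15.5 kWh ÷ 155 h = 0.1 kW = 100 W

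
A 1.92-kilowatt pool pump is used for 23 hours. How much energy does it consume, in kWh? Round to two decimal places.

44.16 kWh

Energy = 1.92 kW × 23 h = 44.16 kWh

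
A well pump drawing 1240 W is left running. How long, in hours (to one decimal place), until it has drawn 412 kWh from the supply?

332.3 h

Hours = 412 kWh ÷ 1.24 kW = 332.3 h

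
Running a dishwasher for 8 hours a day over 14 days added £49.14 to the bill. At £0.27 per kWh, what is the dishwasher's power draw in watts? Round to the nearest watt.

Energy = £49.14 ÷ £0.27/kWh = 182 kWh
Runtime = 8 h/day × 14 days = 112 h
Power = 182 kWh ÷ 112 h = 1.625 kW = 1625 W

1625 W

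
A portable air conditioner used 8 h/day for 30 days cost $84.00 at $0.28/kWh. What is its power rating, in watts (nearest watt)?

1250 W

Energy = $84.00 ÷ $0.28/kWh = 300 kWh
Runtime = 8 h/day × 30 days = 240 h
Power = 300 kWh ÷ 240 h = 1.25 kW = 1250 W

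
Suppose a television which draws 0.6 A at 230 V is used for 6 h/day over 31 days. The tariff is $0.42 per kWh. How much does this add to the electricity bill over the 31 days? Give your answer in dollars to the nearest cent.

$10.78

Power = 0.6 A × 230 V = 138 W = 0.138 kW
Runtime = 6 h/day × 31 days = 186 h
Energy = 0.138 kW × 186 h = 25.668 kWh
Cost = 25.668 kWh × $0.42/kWh = $10.78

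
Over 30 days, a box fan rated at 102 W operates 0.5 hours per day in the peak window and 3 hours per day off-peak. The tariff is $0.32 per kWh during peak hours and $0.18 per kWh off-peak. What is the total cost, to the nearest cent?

$2.14

Peak energy = 0.102 kW × 0.5 h × 30 = 1.53 kWh
Off-peak energy = 0.102 kW × 3 h × 30 = 9.18 kWh
Cost = 1.53 × $0.32 + 9.18 × $0.18 = $0.4896 + $1.6524 = $2.14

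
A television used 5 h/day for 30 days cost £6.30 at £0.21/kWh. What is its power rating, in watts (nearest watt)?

Energy = £6.30 ÷ £0.21/kWh = 30 kWh
Runtime = 5 h/day × 30 days = 150 h
Power = 30 kWh ÷ 150 h = 0.2 kW = 200 W

200 W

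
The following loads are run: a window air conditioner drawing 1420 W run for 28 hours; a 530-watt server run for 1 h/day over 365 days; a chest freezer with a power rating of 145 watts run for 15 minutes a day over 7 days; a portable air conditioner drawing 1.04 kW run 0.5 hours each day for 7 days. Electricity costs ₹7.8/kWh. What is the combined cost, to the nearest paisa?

window air conditioner: 1.42 kW × 28 h = 39.76 kWh
server: Runtime = 1 h/day × 365 days = 365 h
server: 0.53 kW × 365 h = 193.45 kWh
chest freezer: Runtime = 15 min × 7 = 105 min = 1.75 h
chest freezer: 0.145 kW × 1.75 h = 0.25375 kWh
portable air conditioner: Runtime = 0.5 h/day × 7 days = 3.5 h
portable air conditioner: 1.04 kW × 3.5 h = 3.64 kWh
Total energy = 237.10375 kWh
Cost = 237.10375 × ₹7.8 = ₹1849.41

₹1849.41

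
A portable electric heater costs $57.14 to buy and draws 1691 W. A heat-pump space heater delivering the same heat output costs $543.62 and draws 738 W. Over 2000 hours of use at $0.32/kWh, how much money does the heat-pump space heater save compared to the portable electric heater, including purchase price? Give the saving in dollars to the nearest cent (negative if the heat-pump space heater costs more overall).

portable electric heater: $57.14 + (1691/1000) kW × 2000 h × $0.32 = $57.14 + $1082.24 = $1139.38
heat-pump space heater: $543.62 + (738/1000) kW × 2000 h × $0.32 = $543.62 + $472.32 = $1015.94
Saving = $1139.38 − $1015.94 = $123.44

$123.44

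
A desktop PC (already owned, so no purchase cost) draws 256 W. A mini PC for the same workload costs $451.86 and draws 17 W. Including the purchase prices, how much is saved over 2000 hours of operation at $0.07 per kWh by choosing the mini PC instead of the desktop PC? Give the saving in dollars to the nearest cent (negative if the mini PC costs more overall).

desktop PC: $0.00 + (256/1000) kW × 2000 h × $0.07 = $0.00 + $35.84 = $35.84
mini PC: $451.86 + (17/1000) kW × 2000 h × $0.07 = $451.86 + $2.38 = $454.24
Saving = $35.84 − $454.24 = −$418.4

-$418.40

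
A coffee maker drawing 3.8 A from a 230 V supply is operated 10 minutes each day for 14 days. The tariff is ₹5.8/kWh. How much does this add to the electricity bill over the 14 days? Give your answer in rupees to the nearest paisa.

Power = 3.8 A × 230 V = 874 W = 0.874 kW
Runtime = 10 min × 14 = 140 min = 2.333333… h
Energy = 0.874 kW × 2.333333… h = 2.039333… kWh
Cost = 2.039333… kWh × ₹5.8/kWh = ₹11.83

₹11.83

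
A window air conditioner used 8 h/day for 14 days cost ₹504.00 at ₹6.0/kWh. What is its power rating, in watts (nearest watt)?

750 W

Energy = ₹504.00 ÷ ₹6.0/kWh = 84 kWh
Runtime = 8 h/day × 14 days = 112 h
Power = 84 kWh ÷ 112 h = 0.75 kW = 750 W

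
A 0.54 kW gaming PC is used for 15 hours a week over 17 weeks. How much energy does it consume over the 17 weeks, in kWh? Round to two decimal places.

137.70 kWh

Runtime = 15 h/week × 17 weeks = 255 h
Energy = 0.54 kW × 255 h = 137.7 kWh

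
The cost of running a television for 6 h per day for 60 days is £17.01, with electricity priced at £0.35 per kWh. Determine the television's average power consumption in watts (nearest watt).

135 W

Energy = £17.01 ÷ £0.35/kWh = 48.6 kWh
Runtime = 6 h/day × 60 days = 360 h
Power = 48.6 kWh ÷ 360 h = 0.135 kW = 135 W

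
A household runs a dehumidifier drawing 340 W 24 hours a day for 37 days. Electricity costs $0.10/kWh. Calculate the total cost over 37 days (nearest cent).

$30.19

Runtime = 24 h × 37 = 888 h
Energy = 0.34 kW × 888 h = 301.92 kWh
Cost = 301.92 kWh × $0.10/kWh = $30.19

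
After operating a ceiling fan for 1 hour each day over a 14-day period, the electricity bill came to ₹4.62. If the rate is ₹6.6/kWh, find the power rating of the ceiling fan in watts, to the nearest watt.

50 W

Energy = ₹4.62 ÷ ₹6.6/kWh = 0.7 kWh
Runtime = 1 h/day × 14 days = 14 h
Power = 0.7 kWh ÷ 14 h = 0.05 kW = 50 W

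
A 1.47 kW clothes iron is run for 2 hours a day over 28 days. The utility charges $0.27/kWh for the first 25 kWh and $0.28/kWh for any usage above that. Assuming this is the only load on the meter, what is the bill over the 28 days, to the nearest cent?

Runtime = 2 h/day × 28 days = 56 h
Energy = 1.47 kW × 56 h = 82.32 kWh
Tier 1 (0–25 kWh): 25 × $0.27 = $6.75
Above 25 kWh: 57.32 × $0.28 = $16.0496
Bill = $22.80

$22.80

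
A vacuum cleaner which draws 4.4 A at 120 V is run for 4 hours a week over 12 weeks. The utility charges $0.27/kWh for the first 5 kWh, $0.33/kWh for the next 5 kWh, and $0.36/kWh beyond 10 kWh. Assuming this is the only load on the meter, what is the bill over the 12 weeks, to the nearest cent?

$8.52

Power = 4.4 A × 120 V = 528 W = 0.528 kW
Runtime = 4 h/week × 12 weeks = 48 h
Energy = 0.528 kW × 48 h = 25.344 kWh
Tier 1 (0–5 kWh): 5 × $0.27 = $1.35
Tier 2 (5–10 kWh): 5 × $0.33 = $1.65
Above 10 kWh: 15.344 × $0.36 = $5.52384
Bill = $8.52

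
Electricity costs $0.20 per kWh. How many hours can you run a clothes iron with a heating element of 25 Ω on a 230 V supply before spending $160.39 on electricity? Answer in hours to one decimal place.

379.0 h

Power = V²/R = 230²/25 = 2116 W = 2.116 kW
Energy available = $160.39 ÷ $0.20/kWh = 801.95 kWh
Hours = 801.95 kWh ÷ 2.116 kW = 379.0 h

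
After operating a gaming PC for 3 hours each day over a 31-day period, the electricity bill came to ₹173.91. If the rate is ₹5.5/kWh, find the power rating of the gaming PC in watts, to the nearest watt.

Energy = ₹173.91 ÷ ₹5.5/kWh = 31.62 kWh
Runtime = 3 h/day × 31 days = 93 h
Power = 31.62 kWh ÷ 93 h = 0.34 kW = 340 W

340 W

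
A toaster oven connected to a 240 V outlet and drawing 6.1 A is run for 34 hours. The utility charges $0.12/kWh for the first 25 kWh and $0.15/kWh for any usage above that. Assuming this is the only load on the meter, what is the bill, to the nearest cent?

$6.72

Power = 6.1 A × 240 V = 1464 W = 1.464 kW
Energy = 1.464 kW × 34 h = 49.776 kWh
Tier 1 (0–25 kWh): 25 × $0.12 = $3
Above 25 kWh: 24.776 × $0.15 = $3.7164
Bill = $6.72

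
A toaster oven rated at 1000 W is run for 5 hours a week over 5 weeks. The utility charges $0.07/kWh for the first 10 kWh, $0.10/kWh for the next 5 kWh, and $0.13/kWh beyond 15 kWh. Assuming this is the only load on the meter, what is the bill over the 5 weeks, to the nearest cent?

Runtime = 5 h/week × 5 weeks = 25 h
Energy = 1 kW × 25 h = 25 kWh
Tier 1 (0–10 kWh): 10 × $0.07 = $0.7
Tier 2 (10–15 kWh): 5 × $0.10 = $0.5
Above 15 kWh: 10 × $0.13 = $1.3
Bill = $2.50

$2.50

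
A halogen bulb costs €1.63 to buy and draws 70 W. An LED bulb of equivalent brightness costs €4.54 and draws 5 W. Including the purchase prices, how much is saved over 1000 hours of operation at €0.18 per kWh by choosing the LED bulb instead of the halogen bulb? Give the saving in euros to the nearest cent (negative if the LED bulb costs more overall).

halogen bulb: €1.63 + (70/1000) kW × 1000 h × €0.18 = €1.63 + €12.6 = €14.23
LED bulb: €4.54 + (5/1000) kW × 1000 h × €0.18 = €4.54 + €0.9 = €5.44
Saving = €14.23 − €5.44 = €8.79

€8.79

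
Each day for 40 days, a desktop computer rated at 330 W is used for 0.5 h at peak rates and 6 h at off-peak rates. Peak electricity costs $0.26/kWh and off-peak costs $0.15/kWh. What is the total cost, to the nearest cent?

$13.60

Peak energy = 0.33 kW × 0.5 h × 40 = 6.6 kWh
Off-peak energy = 0.33 kW × 6 h × 40 = 79.2 kWh
Cost = 6.6 × $0.26 + 79.2 × $0.15 = $1.716 + $11.88 = $13.60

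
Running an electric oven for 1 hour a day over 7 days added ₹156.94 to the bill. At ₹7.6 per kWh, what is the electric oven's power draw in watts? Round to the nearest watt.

2950 W

Energy = ₹156.94 ÷ ₹7.6/kWh = 20.65 kWh
Runtime = 1 h/day × 7 days = 7 h
Power = 20.65 kWh ÷ 7 h = 2.95 kW = 2950 W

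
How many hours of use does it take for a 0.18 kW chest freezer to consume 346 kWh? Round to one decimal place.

1922.2 h

Hours = 346 kWh ÷ 0.18 kW = 1922.2 h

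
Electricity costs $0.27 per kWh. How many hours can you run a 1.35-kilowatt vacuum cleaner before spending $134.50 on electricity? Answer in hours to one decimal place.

Energy available = $134.50 ÷ $0.27/kWh = 498.1481 kWh
Hours = 498.1481 kWh ÷ 1.35 kW = 369.0 h

369.0 h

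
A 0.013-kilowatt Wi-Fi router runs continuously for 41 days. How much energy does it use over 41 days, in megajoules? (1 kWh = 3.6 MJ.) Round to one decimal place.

Runtime = 24 h × 41 = 984 h
Energy = 0.013 kW × 984 h = 12.792 kWh
= 12.792 × 3.6 MJ = 46.1 MJ

46.1 MJ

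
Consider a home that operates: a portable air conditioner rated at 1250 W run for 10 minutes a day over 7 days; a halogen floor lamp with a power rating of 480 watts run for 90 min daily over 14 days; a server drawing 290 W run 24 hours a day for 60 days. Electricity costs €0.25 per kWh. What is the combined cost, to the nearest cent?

€107.28

portable air conditioner: Runtime = 10 min × 7 = 70 min = 1.166666… h
portable air conditioner: 1.25 kW × 1.166666… h = 1.458333… kWh
halogen floor lamp: Runtime = 90 min × 14 = 1260 min = 21 h
halogen floor lamp: 0.48 kW × 21 h = 10.08 kWh
server: Runtime = 24 h × 60 = 1440 h
server: 0.29 kW × 1440 h = 417.6 kWh
Total energy = 429.138333… kWh
Cost = 429.138333… × €0.25 = €107.28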